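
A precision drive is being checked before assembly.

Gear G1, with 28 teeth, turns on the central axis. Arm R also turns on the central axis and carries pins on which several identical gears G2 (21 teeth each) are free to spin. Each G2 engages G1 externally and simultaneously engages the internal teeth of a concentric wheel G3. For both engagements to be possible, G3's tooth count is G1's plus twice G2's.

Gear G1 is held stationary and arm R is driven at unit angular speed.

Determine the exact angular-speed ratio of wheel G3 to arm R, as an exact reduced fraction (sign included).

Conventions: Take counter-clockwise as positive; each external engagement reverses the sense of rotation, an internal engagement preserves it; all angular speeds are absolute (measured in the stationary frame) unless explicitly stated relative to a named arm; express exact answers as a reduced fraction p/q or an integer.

planetary set (28T centre, 21T on arm, 70T internal) — Willis relation
ring teeth: 28 + 2·21 = 70
28(ω_sun−ω_arm) = −70(ω_ring−ω_arm),  ω_sun = 0, ω_arm = 1
ω_ring = 1 − (28/70)(0−1) = 7/5
ω_out/ω_in = 7/5

7/5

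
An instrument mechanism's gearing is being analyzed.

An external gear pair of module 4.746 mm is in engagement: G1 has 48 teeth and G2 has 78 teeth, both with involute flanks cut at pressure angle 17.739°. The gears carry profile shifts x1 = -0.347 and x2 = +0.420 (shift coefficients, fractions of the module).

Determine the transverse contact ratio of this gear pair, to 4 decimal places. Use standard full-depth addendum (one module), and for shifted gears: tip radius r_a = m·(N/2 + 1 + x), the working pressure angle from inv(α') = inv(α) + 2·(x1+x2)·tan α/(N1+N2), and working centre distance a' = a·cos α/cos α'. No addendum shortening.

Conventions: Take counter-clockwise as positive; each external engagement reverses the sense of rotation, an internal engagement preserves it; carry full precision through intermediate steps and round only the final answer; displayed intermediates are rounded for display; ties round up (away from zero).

recognized (one external pair, fixed centres): single-mesh tooth geometry, m = 4.746, N1 = 48, N2 = 78
base radii: r_b1 = 108.488356, r_b2 = 176.293578
tip radii: r_a1 = 117.003138, r_a2 = 191.833320
inv(α') = inv(17.739°) + 2·(-0.347+0.420)·tan α/(48+78) = 0.01065759  ⇒  α' = 17.94400°
a' = a·cos α / cos α' = 298.9980·cos 17.739°/cos 17.94400° = 299.342528
action lengths: √(r_a1²−r_b1²) = 43.817929, √(r_a2²−r_b2²) = 75.634628
base pitch p_b = π·m·cos α = 14.201093
CR = (43.817929 + 75.634628 − 299.342528·sin 17.94400°)/14.201093 = 1.917382
contact ratio ≈ 1.9174

1.9174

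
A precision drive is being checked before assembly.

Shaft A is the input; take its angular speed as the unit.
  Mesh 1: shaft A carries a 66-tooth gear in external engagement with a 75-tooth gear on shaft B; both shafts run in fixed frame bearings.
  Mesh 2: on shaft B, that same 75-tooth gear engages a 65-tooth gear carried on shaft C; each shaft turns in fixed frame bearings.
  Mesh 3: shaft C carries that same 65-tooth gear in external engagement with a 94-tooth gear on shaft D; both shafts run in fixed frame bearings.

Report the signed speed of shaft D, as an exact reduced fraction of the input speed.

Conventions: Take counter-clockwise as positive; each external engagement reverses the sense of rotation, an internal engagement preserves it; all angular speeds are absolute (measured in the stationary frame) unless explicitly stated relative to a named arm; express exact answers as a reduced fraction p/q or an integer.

-33/47

3-mesh fixed-axis compound train (all bearings frame-fixed)
mesh 1 [66T→75T]: |ω|/ω_in = 1×66/75 = 22/25, sense flips to −
mesh 2 [75T→65T]: |ω|/ω_in = (22/25)×75/65 = 66/65, sense flips to +
mesh 3 [65T→94T]: |ω|/ω_in = (66/65)×65/94 = 33/47, sense flips to −
signed output speed (× input speed) = -33/47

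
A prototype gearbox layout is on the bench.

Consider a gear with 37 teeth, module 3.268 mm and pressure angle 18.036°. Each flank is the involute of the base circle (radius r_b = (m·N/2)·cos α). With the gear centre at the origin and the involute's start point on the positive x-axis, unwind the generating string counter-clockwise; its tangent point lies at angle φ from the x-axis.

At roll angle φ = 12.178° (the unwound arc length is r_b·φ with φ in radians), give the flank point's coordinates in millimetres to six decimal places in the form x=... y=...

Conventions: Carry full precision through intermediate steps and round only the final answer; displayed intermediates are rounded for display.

topology: single-mesh involute geometry — m = 3.268, N = 37
pitch radius r_p = m·N/2 = 3.268·37/2 = 60.458000
base radius r_b = r_p·cos α = 60.458000·cos 18.036° = 57.487225
roll angle φ = 12.178° = 0.21254620 rad
x = r_b·(cos φ + φ·sin φ) = 58.771114
y = r_b·(sin φ − φ·cos φ) = 0.183167

x=58.771114 y=0.183167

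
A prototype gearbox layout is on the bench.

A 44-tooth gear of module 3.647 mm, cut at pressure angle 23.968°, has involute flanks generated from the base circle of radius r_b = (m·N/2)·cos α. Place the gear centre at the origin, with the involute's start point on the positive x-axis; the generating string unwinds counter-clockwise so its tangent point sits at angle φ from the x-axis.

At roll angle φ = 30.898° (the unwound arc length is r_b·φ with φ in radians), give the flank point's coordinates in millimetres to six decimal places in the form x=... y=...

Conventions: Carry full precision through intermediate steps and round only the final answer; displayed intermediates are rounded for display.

x=83.213597 y=3.722337

single-mesh involute tooth geometry (44T wheel at module 3.647)
pitch radius r_p = m·N/2 = 3.647·44/2 = 80.234000
base radius r_b = r_p·cos α = 80.234000·cos 23.968° = 73.315621
roll angle φ = 30.898° = 0.53927183 rad
x = r_b·(cos φ + φ·sin φ) = 83.213597
y = r_b·(sin φ − φ·cos φ) = 3.722337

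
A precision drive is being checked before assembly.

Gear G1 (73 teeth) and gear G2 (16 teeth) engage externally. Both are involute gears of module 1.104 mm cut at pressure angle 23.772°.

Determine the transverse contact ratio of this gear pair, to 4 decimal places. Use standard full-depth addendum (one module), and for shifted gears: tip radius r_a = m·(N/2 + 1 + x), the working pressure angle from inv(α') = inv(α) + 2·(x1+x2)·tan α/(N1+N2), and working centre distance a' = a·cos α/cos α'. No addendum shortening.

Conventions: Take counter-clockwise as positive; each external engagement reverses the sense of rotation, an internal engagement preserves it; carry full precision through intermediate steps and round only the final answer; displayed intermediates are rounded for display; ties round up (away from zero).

recognized (one external pair, fixed centres): single-mesh tooth geometry, m = 1.104, N1 = 73, N2 = 16
base radii: r_b1 = 36.877157, r_b2 = 8.082665
tip radii: r_a1 = 41.400000, r_a2 = 9.936000
no profile shift: α' = α, a' = a
action lengths: √(r_a1²−r_b1²) = 18.815825, √(r_a2²−r_b2²) = 5.778809
base pitch p_b = π·m·cos α = 3.174055
CR = (18.815825 + 5.778809 − 49.128000·sin 23.77200°)/3.174055 = 1.509498
contact ratio ≈ 1.5095

1.5095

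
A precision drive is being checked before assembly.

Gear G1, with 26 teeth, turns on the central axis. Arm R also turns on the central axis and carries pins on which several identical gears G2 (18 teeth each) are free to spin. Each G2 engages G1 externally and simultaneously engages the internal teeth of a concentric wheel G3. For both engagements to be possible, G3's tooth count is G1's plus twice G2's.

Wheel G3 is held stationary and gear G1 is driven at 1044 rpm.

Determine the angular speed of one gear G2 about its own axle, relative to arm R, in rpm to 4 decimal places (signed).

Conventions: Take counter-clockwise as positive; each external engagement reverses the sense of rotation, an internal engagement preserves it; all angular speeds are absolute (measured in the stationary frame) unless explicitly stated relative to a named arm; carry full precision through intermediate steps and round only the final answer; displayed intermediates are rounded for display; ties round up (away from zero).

-1062.4545 rpm

topology: planetary set — G1 26T / G2 18T / G3 62T, arm = carrier (Willis)
normalise by the input: solve with ω_sun = 1, then scale by 1044 rpm
ring teeth: 26 + 2·18 = 62
26(ω_sun−ω_arm) = −62(ω_ring−ω_arm),  ω_ring = 0, ω_sun = 1
26(1−ω_arm) = −62(0−ω_arm)  ⇒  88·ω_arm = 26  ⇒  ω_arm = 13/44
sun–planet mesh: 26·(1−13/44) = −18·(ω_p−ω_arm)  ⇒  ω_p−ω_arm = -403/396
scale: ω_p−ω_arm = -403/396 × 1044 rpm = -1062.4545 rpm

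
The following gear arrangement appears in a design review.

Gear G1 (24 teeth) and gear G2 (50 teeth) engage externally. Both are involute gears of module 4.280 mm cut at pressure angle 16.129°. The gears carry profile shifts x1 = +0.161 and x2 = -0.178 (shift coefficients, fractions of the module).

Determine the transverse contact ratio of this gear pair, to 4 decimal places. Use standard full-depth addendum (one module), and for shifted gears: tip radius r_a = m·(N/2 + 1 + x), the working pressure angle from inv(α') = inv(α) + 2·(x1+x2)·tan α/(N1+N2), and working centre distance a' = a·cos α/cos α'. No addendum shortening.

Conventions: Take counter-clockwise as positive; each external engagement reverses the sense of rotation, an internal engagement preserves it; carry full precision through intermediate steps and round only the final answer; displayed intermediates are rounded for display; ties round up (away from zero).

1.8623

recognized (one external pair, fixed centres): single-mesh tooth geometry, m = 4.280, N1 = 24, N2 = 50
base radii: r_b1 = 49.338402, r_b2 = 102.788338
tip radii: r_a1 = 56.329080, r_a2 = 110.518160
inv(α') = inv(16.129°) + 2·(+0.161-0.178)·tan α/(24+50) = 0.00754654  ⇒  α' = 16.03742°
a' = a·cos α / cos α' = 158.3600·cos 16.129°/cos 16.03742° = 158.287039
action lengths: √(r_a1²−r_b1²) = 27.178803, √(r_a2²−r_b2²) = 40.605681
base pitch p_b = π·m·cos α = 12.916763
CR = (27.178803 + 40.605681 − 158.287039·sin 16.03742°)/12.916763 = 1.862332
contact ratio ≈ 1.8623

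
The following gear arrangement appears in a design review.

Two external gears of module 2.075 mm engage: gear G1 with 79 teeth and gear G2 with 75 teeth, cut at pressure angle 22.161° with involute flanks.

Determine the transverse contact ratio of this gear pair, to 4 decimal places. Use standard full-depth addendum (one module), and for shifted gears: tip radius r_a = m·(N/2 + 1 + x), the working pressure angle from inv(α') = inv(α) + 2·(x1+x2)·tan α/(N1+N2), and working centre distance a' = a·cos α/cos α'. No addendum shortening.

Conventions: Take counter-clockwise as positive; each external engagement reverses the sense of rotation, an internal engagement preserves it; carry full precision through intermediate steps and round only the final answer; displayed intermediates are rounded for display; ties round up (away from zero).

1.7010

class = single-mesh tooth geometry [involute pair 79T × 75T, m = 2.075]
base radii: r_b1 = 75.907730, r_b2 = 72.064301
tip radii: r_a1 = 84.037500, r_a2 = 79.887500
no profile shift: α' = α, a' = a
action lengths: √(r_a1²−r_b1²) = 36.059921, √(r_a2²−r_b2²) = 34.478243
base pitch p_b = π·m·cos α = 6.037245
CR = (36.059921 + 34.478243 − 159.775000·sin 22.16100°)/6.037245 = 1.701001
contact ratio ≈ 1.7010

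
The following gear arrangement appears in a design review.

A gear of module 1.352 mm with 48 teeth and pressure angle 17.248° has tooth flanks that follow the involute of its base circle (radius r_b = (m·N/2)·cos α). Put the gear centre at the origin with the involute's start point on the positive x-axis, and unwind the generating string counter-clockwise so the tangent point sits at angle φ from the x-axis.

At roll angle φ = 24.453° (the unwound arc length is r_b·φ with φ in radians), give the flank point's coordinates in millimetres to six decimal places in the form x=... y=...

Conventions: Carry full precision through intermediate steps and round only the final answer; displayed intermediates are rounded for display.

x=33.683844 y=0.788463

class = single-mesh tooth geometry [base-circle involute, m = 1.352, 48T]
pitch radius r_p = m·N/2 = 1.352·48/2 = 32.448000
base radius r_b = r_p·cos α = 32.448000·cos 17.248° = 30.988823
roll angle φ = 24.453° = 0.42678536 rad
x = r_b·(cos φ + φ·sin φ) = 33.683844
y = r_b·(sin φ − φ·cos φ) = 0.788463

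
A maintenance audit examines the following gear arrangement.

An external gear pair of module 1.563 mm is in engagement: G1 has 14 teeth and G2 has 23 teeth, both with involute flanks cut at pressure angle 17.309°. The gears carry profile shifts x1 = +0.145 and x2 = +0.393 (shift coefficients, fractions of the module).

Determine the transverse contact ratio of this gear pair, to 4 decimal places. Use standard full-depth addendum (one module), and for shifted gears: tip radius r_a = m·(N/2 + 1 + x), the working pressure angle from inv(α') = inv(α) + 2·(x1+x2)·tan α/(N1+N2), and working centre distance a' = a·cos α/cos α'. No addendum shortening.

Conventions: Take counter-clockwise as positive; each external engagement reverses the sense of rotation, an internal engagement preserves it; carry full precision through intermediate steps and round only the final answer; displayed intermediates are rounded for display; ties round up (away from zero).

single-mesh involute tooth geometry (14T engaging 23T at module 1.563)
base radii: r_b1 = 10.445527, r_b2 = 17.160508
tip radii: r_a1 = 12.730635, r_a2 = 20.151759
inv(α') = inv(17.309°) + 2·(+0.145+0.393)·tan α/(14+23) = 0.01860136  ⇒  α' = 21.47659°
a' = a·cos α / cos α' = 28.9155·cos 17.309°/cos 21.47659° = 29.665814
action lengths: √(r_a1²−r_b1²) = 7.277365, √(r_a2²−r_b2²) = 10.564580
base pitch p_b = π·m·cos α = 4.687941
CR = (7.277365 + 10.564580 − 29.665814·sin 21.47659°)/4.687941 = 1.489069
contact ratio ≈ 1.4891

1.4891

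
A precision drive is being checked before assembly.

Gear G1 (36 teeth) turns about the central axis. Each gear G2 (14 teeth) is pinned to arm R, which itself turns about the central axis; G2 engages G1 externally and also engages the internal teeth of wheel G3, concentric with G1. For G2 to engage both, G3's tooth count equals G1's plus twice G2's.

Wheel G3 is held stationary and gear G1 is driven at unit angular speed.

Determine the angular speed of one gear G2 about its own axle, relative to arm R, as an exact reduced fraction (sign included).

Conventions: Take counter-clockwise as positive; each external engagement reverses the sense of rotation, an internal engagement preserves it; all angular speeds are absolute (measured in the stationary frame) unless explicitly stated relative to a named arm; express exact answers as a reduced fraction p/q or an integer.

class = planetary set [G3 = 36+2·14 = 64; Willis about the carrier]
ring teeth: 36 + 2·14 = 64
36(ω_sun−ω_arm) = −64(ω_ring−ω_arm),  ω_ring = 0, ω_sun = 1
36(1−ω_arm) = −64(0−ω_arm)  ⇒  100·ω_arm = 36  ⇒  ω_arm = 9/25
sun–planet mesh: 36·(1−9/25) = −14·(ω_p−ω_arm)  ⇒  ω_p−ω_arm = -288/175
exact speed ratio = -288/175

-288/175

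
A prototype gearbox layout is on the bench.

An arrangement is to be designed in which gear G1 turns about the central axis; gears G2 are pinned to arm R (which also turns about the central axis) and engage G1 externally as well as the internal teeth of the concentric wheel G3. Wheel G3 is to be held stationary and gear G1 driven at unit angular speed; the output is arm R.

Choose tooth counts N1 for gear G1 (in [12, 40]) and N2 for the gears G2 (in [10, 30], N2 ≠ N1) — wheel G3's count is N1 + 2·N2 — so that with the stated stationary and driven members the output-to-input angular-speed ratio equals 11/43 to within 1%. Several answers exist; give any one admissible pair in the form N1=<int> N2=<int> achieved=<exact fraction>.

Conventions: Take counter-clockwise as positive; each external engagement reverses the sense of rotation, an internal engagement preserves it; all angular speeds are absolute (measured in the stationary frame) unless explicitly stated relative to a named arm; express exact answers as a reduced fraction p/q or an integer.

N1=22 N2=21 achieved=11/43

topology: planetary set — design target 11/43, arm = carrier (Willis)
Willis with ω_ring = 0: ω_arm/ω_sun = N1/(N1+N3); set equal to 11/43  ⇒  N3/N1 = 1/(11/43) − 1 = 32/11
N3 = N1 + 2·N2  ⇒  N2/N1 = (N3/N1 − 1)/2 = (32/11 − 1)/2 = 21/22
smallest multiple with N1 ≥ 12 and N2 ≥ 10: k = 1  ⇒  N1 = 1·22 = 22, N2 = 1·21 = 21 (N1 ≤ 40, N2 ≤ 30, N2 ≠ N1 ✓), N3 = 22 + 2·21 = 64
check: N1/(N1+N3) with N1 = 22, N3 = 64 gives 11/43; |achieved − target| = 0 ≤ 11/4300 ✓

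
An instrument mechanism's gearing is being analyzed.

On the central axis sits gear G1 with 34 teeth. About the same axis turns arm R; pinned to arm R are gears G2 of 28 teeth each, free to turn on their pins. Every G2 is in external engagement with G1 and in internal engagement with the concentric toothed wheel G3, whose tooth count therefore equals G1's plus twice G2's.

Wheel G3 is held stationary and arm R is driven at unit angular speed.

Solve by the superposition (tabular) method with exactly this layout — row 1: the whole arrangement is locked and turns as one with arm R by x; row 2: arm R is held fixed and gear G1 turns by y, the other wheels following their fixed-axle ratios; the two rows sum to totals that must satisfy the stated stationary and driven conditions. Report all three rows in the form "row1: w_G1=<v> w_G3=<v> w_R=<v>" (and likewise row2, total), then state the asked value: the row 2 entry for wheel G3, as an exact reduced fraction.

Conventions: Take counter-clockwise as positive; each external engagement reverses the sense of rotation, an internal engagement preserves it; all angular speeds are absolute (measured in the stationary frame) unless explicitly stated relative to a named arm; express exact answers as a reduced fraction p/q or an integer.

row1: w_G1=1 w_G3=1 w_R=1
row2: w_G1=45/17 w_G3=-1 w_R=0
total: w_G1=62/17 w_G3=0 w_R=1
asked value: -1

recognized (axles ride arm R): planetary set, 34/28/90 teeth
row 1: whole set turns with the arm by x
row 2: sun turns y, ring = −(34/90)·y, arm 0
boundary: total ω_ring = x − (34/90)·y = 0 and total ω_arm = x = 1  ⇒  y = 45/17, x = 1
row 2 ring = −(34/90)·45/17 = -1
totals (row 1 + row 2): sun 1 + 45/17 = 62/17, ring 1 + (-1) = 0, arm 1 + 0 = 1
asked cell (row2, ring) = -1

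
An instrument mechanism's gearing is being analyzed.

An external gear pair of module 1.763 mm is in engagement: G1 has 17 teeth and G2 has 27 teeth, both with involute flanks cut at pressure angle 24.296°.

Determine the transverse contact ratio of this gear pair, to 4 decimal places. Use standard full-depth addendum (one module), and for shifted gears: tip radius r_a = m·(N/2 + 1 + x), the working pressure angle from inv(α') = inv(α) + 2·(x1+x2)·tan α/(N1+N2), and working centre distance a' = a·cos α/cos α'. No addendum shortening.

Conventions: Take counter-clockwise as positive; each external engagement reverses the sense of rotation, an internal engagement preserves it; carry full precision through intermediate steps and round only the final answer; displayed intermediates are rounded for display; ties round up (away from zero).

1.4382

class = single-mesh tooth geometry [involute pair 17T × 27T, m = 1.763]
base radii: r_b1 = 13.658264, r_b2 = 21.692537
tip radii: r_a1 = 16.748500, r_a2 = 25.563500
no profile shift: α' = α, a' = a
action lengths: √(r_a1²−r_b1²) = 9.693507, √(r_a2²−r_b2²) = 13.525027
base pitch p_b = π·m·cos α = 5.048083
CR = (9.693507 + 13.525027 − 38.786000·sin 24.29600°)/5.048083 = 1.438171
contact ratio ≈ 1.4382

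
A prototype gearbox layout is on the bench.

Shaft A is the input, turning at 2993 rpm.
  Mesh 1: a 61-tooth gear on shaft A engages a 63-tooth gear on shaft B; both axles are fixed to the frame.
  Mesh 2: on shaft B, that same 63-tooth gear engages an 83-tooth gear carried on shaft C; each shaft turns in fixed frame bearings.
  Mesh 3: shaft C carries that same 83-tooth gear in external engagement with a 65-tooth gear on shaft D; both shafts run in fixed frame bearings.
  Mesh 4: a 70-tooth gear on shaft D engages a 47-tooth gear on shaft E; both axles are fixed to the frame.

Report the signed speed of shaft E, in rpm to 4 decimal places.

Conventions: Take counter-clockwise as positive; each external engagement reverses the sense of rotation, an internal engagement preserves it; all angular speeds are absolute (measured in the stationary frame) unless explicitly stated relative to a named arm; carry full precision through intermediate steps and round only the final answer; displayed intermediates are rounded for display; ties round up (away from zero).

+4183.3421 rpm

recognized (5 fixed axles, 4 meshes): fixed-axis compound train
mesh 1 [61T→63T]: ω = 2993.0000×61/63 = 2897.9841 rpm, sense flips to −
mesh 2 [63T→83T]: ω = 2897.9841×63/83 = 2199.6747 rpm, sense flips to +
mesh 3 [83T→65T]: ω = 2199.6747×83/65 = 2808.8154 rpm, sense flips to −
mesh 4 [70T→47T]: ω = 2808.8154×70/47 = 4183.3421 rpm, sense flips to +
signed output speed = +4183.3421 rpm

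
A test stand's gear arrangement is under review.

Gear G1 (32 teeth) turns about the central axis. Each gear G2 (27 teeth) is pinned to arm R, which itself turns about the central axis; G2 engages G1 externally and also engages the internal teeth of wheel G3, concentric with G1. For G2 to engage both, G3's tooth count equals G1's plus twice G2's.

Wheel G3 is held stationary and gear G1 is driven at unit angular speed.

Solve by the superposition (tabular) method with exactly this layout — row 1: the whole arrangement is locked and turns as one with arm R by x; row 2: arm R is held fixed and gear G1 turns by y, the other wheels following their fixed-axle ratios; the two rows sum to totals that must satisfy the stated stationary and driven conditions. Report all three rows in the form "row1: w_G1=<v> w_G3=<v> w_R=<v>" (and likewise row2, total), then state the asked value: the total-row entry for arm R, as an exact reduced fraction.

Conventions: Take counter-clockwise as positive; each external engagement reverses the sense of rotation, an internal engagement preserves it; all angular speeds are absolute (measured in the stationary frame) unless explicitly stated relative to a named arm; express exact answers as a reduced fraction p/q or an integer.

row1: w_G1=16/59 w_G3=16/59 w_R=16/59
row2: w_G1=43/59 w_G3=-16/59 w_R=0
total: w_G1=1 w_G3=0 w_R=16/59
asked value: 16/59

planetary set (32T centre, 27T on arm, 86T internal) — Willis relation
row 1 — lock + rotate with arm: ω_sun = ω_ring = ω_arm = x
row 2: sun turns y, ring = −(32/86)·y, arm 0
boundary: total ω_ring = x − (32/86)·y = 0 and total ω_sun = x + y = 1  ⇒  y = 43/59, x = 16/59
row 2 ring = −(32/86)·43/59 = -16/59
totals (row 1 + row 2): sun 16/59 + 43/59 = 1, ring 16/59 + (-16/59) = 0, arm 16/59 + 0 = 16/59
asked cell (total, arm) = 16/59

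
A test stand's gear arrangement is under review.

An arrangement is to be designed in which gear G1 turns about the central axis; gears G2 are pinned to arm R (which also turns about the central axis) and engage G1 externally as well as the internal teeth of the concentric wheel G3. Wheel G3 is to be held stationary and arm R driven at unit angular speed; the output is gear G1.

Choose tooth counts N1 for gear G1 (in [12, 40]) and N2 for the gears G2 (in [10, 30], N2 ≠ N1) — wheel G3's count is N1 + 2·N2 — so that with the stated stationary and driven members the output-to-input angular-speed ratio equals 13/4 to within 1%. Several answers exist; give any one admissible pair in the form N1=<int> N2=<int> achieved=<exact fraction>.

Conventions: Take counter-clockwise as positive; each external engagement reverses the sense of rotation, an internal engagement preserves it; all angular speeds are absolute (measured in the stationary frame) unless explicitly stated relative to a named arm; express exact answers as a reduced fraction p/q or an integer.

N1=16 N2=10 achieved=13/4

class = planetary set [ratio 13/4 wanted; Willis about the carrier]
Willis with ω_ring = 0: ω_sun/ω_arm = (N1+N3)/N1; set equal to 13/4  ⇒  N3/N1 = 13/4 − 1 = 9/4
N3 = N1 + 2·N2  ⇒  N2/N1 = (N3/N1 − 1)/2 = (9/4 − 1)/2 = 5/8
smallest multiple with N1 ≥ 12 and N2 ≥ 10: k = 2  ⇒  N1 = 2·8 = 16, N2 = 2·5 = 10 (N1 ≤ 40, N2 ≤ 30, N2 ≠ N1 ✓), N3 = 16 + 2·10 = 36
check: (N1+N3)/N1 with N1 = 16, N3 = 36 gives 13/4; |achieved − target| = 0 ≤ 13/400 ✓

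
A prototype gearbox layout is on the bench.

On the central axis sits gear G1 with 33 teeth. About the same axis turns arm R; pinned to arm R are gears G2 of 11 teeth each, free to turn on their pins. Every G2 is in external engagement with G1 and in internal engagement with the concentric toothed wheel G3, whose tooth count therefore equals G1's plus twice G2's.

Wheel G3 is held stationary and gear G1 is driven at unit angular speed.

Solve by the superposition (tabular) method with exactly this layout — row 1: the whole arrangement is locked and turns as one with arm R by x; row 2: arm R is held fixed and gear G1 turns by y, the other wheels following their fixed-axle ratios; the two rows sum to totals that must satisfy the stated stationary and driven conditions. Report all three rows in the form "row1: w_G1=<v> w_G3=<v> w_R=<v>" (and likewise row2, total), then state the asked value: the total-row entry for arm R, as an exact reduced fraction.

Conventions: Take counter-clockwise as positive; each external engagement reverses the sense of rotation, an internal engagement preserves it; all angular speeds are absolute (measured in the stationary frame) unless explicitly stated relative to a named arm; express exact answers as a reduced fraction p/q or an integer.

planetary set (33T centre, 11T on arm, 55T internal) — Willis relation
row 1 (train locked, turned with arm): all members turn x
row 2 (arm held, sun turns y): ω_ring = −(33/55)·y, ω_arm = 0
boundary: total ω_ring = x − (33/55)·y = 0 and total ω_sun = x + y = 1  ⇒  y = 5/8, x = 3/8
row 2 ring = −(33/55)·5/8 = -3/8
totals (row 1 + row 2): sun 3/8 + 5/8 = 1, ring 3/8 + (-3/8) = 0, arm 3/8 + 0 = 3/8
asked cell (total, arm) = 3/8

row1: w_G1=3/8 w_G3=3/8 w_R=3/8
row2: w_G1=5/8 w_G3=-3/8 w_R=0
total: w_G1=1 w_G3=0 w_R=3/8
asked value: 3/8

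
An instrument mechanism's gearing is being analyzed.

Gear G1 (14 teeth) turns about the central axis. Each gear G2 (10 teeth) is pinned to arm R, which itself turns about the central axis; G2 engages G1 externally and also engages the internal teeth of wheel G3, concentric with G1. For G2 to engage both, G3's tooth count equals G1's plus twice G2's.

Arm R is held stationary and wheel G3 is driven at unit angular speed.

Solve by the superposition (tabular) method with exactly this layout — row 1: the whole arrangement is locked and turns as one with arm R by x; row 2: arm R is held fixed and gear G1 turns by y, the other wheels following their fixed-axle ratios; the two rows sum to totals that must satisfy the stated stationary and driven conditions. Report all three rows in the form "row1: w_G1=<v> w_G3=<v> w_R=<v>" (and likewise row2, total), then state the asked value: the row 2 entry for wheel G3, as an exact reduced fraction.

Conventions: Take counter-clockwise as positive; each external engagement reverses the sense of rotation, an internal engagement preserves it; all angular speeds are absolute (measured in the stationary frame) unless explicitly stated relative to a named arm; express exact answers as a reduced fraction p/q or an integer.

row1: w_G1=0 w_G3=0 w_R=0
row2: w_G1=-17/7 w_G3=1 w_R=0
total: w_G1=-17/7 w_G3=1 w_R=0
asked value: 1

recognized (axles ride arm R): planetary set, 14/10/34 teeth
row 1: whole set turns with the arm by x
row 2 — arm fixed, fixed-axis ratios: sun y, ring −(14/34)·y, arm 0
boundary: total ω_arm = x = 0 and total ω_ring = x − (14/34)·y = 1  ⇒  y = -17/7, x = 0
row 2 ring = −(14/34)·(-17/7) = 1
totals (row 1 + row 2): sun 0 + (-17/7) = -17/7, ring 0 + 1 = 1, arm 0 + 0 = 0
asked cell (row2, ring) = 1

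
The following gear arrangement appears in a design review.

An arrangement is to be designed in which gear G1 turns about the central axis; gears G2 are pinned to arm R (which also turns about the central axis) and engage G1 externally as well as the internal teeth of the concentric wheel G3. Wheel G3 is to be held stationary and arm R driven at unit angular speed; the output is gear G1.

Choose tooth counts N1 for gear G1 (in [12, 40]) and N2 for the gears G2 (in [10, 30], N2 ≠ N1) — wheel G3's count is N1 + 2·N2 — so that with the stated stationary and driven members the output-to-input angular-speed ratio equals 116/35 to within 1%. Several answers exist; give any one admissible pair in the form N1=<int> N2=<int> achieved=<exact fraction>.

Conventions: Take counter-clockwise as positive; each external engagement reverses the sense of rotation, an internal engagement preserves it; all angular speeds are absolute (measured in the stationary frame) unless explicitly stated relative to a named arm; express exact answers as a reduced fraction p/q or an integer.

N1=35 N2=23 achieved=116/35

planetary set to be sized for 116/35 (Willis relation)
Willis with ω_ring = 0: ω_sun/ω_arm = (N1+N3)/N1; set equal to 116/35  ⇒  N3/N1 = 116/35 − 1 = 81/35
N3 = N1 + 2·N2  ⇒  N2/N1 = (N3/N1 − 1)/2 = (81/35 − 1)/2 = 23/35
smallest multiple with N1 ≥ 12 and N2 ≥ 10: k = 1  ⇒  N1 = 1·35 = 35, N2 = 1·23 = 23 (N1 ≤ 40, N2 ≤ 30, N2 ≠ N1 ✓), N3 = 35 + 2·23 = 81
check: (N1+N3)/N1 with N1 = 35, N3 = 81 gives 116/35; |achieved − target| = 0 ≤ 29/875 ✓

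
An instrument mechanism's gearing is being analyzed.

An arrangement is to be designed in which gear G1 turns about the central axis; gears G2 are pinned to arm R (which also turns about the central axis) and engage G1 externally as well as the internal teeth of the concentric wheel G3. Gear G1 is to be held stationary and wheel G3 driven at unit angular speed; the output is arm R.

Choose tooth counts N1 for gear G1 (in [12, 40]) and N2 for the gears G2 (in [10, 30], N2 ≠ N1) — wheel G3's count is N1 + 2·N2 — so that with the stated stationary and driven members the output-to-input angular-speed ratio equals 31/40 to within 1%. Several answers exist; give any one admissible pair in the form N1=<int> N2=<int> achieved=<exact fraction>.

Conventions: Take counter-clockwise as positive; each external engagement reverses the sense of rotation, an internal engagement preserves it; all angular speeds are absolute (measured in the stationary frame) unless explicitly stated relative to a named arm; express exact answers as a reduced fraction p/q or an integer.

N1=18 N2=22 achieved=31/40

planetary set to be sized for 31/40 (Willis relation)
Willis with ω_sun = 0: ω_arm/ω_ring = N3/(N1+N3); set equal to 31/40  ⇒  N3/N1 = (31/40)/(1 − 31/40) = 31/9
N3 = N1 + 2·N2  ⇒  N2/N1 = (N3/N1 − 1)/2 = (31/9 − 1)/2 = 11/9
smallest multiple with N1 ≥ 12 and N2 ≥ 10: k = 2  ⇒  N1 = 2·9 = 18, N2 = 2·11 = 22 (N1 ≤ 40, N2 ≤ 30, N2 ≠ N1 ✓), N3 = 18 + 2·22 = 62
check: N3/(N1+N3) with N1 = 18, N3 = 62 gives 31/40; |achieved − target| = 0 ≤ 31/4000 ✓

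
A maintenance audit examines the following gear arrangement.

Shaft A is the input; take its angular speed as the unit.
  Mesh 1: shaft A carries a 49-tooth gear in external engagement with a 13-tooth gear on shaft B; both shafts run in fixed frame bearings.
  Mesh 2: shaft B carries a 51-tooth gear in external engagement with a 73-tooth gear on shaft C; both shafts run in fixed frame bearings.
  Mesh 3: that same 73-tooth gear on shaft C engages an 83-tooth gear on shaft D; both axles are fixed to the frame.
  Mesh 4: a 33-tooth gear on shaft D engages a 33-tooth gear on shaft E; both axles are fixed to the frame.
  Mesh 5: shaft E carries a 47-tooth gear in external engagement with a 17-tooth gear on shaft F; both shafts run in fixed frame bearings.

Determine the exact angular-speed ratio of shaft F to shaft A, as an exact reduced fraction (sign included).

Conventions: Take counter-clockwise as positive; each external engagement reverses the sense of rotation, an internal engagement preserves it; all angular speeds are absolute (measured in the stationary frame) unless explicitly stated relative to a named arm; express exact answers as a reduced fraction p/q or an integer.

class = fixed-axis compound train [5 meshes; 5 ratios multiply, 5 sense flips]
mesh 1 [49T→13T]: running ratio 49/13, sense −
mesh 2 [51T→73T]: running ratio 2499/949, sense +
mesh 3 [73T→83T]: running ratio 2499/1079, sense −
mesh 4 [33T→33T]: running ratio 2499/1079, sense +
mesh 5 [47T→17T]: running ratio 6909/1079, sense −
ω_out/ω_in = -6909/1079

-6909/1079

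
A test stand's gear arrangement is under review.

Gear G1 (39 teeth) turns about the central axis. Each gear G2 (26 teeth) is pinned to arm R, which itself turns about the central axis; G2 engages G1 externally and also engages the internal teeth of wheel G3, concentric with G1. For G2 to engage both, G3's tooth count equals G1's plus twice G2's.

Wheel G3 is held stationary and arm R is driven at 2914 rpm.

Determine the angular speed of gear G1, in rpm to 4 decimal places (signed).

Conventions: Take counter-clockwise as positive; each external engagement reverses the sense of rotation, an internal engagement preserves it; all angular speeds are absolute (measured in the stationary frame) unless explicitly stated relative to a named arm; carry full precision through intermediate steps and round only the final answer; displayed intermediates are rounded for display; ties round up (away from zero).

+9713.3333 rpm

planetary set (39T centre, 26T on arm, 91T internal) — Willis relation
normalise by the input: solve with ω_arm = 1, then scale by 2914 rpm
ring teeth: 39 + 2·26 = 91
39(ω_sun−ω_arm) = −91(ω_ring−ω_arm),  ω_ring = 0, ω_arm = 1
ω_sun = 1 − (91/39)(0−1) = 10/3
scale: ω_sun = 10/3 × 2914 rpm = +9713.3333 rpm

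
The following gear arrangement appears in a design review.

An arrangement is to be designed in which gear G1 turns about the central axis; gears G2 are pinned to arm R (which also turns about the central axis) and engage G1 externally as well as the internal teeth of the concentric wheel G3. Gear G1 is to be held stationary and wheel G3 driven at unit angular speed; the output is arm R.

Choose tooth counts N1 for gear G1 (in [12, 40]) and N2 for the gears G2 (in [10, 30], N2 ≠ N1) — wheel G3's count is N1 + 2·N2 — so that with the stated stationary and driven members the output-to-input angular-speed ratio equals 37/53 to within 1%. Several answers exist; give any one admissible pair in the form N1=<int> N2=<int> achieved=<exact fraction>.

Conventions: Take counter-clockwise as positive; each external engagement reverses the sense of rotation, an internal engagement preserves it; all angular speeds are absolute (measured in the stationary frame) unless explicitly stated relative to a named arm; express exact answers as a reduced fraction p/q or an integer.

N1=32 N2=21 achieved=37/53

design class (target 37/53): planetary set
Willis with ω_sun = 0: ω_arm/ω_ring = N3/(N1+N3); set equal to 37/53  ⇒  N3/N1 = (37/53)/(1 − 37/53) = 37/16
N3 = N1 + 2·N2  ⇒  N2/N1 = (N3/N1 − 1)/2 = (37/16 − 1)/2 = 21/32
smallest multiple with N1 ≥ 12 and N2 ≥ 10: k = 1  ⇒  N1 = 1·32 = 32, N2 = 1·21 = 21 (N1 ≤ 40, N2 ≤ 30, N2 ≠ N1 ✓), N3 = 32 + 2·21 = 74
check: N3/(N1+N3) with N1 = 32, N3 = 74 gives 37/53; |achieved − target| = 0 ≤ 37/5300 ✓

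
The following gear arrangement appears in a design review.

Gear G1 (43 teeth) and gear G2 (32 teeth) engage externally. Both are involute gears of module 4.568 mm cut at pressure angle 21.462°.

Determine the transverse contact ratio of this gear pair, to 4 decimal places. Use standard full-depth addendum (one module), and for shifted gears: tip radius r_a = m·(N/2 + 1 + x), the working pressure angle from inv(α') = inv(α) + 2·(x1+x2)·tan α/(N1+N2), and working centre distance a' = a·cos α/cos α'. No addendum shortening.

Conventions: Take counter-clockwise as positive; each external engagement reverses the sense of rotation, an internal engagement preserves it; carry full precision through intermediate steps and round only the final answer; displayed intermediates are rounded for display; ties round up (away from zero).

1.6319

class = single-mesh tooth geometry [involute pair 43T × 32T, m = 4.568]
base radii: r_b1 = 91.402023, r_b2 = 68.020110
tip radii: r_a1 = 102.780000, r_a2 = 77.656000
no profile shift: α' = α, a' = a
action lengths: √(r_a1²−r_b1²) = 47.004241, √(r_a2²−r_b2²) = 37.466238
base pitch p_b = π·m·cos α = 13.355717
CR = (47.004241 + 37.466238 − 171.300000·sin 21.46200°)/13.355717 = 1.631851
contact ratio ≈ 1.6319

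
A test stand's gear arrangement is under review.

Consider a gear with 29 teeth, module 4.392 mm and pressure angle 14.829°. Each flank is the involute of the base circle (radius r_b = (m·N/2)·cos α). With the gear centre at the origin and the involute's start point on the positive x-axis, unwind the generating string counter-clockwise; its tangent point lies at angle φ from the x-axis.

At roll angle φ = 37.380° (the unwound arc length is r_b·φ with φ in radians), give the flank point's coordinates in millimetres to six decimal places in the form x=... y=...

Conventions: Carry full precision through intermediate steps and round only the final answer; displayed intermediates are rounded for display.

recognized (one wheel, involute flank): single-mesh tooth geometry, m = 4.392, N = 29
pitch radius r_p = m·N/2 = 4.392·29/2 = 63.684000
base radius r_b = r_p·cos α = 63.684000·cos 14.829° = 61.562939
roll angle φ = 37.380° = 0.65240407 rad
x = r_b·(cos φ + φ·sin φ) = 73.302999
y = r_b·(sin φ − φ·cos φ) = 5.459455

x=73.302999 y=5.459455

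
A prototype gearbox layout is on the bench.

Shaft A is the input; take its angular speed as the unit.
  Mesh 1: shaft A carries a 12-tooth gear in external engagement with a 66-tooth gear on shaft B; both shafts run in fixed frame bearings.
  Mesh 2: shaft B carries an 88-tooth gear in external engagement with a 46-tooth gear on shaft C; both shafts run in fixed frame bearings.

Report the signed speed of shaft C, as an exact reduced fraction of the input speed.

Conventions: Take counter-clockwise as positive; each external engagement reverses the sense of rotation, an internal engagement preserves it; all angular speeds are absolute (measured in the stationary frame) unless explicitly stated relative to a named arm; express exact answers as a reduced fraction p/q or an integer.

8/23

2-mesh fixed-axis compound train (all bearings frame-fixed)
mesh 1 [12T→66T]: |ω|/ω_in = 1×12/66 = 2/11, sense flips to −
mesh 2 [88T→46T]: |ω|/ω_in = (2/11)×88/46 = 8/23, sense flips to +
signed output speed (× input speed) = 8/23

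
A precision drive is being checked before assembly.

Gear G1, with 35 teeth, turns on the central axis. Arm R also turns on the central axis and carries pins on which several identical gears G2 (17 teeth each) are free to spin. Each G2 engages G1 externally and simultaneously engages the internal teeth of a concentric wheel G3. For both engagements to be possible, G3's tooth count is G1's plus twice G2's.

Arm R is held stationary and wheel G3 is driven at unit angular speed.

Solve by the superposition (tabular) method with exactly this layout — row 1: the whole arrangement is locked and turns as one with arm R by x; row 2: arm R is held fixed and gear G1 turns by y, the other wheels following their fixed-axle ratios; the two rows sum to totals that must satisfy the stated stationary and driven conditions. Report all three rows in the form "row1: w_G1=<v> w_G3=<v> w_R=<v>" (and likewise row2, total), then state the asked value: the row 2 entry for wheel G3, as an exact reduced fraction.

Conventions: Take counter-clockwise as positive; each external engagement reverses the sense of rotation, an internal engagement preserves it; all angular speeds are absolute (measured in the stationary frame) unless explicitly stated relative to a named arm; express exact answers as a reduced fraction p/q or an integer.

row1: w_G1=0 w_G3=0 w_R=0
row2: w_G1=-69/35 w_G3=1 w_R=0
total: w_G1=-69/35 w_G3=1 w_R=0
asked value: 1

planetary set (35T centre, 17T on arm, 69T internal) — Willis relation
row 1: whole set turns with the arm by x
row 2: sun turns y, ring = −(35/69)·y, arm 0
boundary: total ω_arm = x = 0 and total ω_ring = x − (35/69)·y = 1  ⇒  y = -69/35, x = 0
row 2 ring = −(35/69)·(-69/35) = 1
totals (row 1 + row 2): sun 0 + (-69/35) = -69/35, ring 0 + 1 = 1, arm 0 + 0 = 0
asked cell (row2, ring) = 1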